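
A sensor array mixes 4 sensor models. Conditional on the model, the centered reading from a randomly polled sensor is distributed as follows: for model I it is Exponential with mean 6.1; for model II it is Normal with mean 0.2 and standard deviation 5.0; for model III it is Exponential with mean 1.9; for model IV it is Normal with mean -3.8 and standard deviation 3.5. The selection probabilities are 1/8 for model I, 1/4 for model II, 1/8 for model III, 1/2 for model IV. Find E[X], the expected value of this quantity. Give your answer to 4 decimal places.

-0.8500

Component means — I: 6.1; II: 0.2; III: 1.9; IV: -3.8.
E[X] = 0.125·6.1 + 0.25·0.2 + 0.125·1.9 + 0.5·-3.8 = -0.85.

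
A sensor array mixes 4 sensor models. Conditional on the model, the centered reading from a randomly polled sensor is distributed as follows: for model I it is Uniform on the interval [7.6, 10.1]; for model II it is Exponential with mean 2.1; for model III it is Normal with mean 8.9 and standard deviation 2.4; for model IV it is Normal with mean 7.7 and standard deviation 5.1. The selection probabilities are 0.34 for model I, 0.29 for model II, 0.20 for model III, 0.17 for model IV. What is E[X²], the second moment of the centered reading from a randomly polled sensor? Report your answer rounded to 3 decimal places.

For each component E[X²] = Var + (mean)², giving I: 78.8433; II: 8.82; III: 84.97; IV: 85.3.
Overall E[X²] = 0.34·78.8433 + 0.29·8.82 + 0.2·84.97 + 0.17·85.3 = 60.8595.

60.860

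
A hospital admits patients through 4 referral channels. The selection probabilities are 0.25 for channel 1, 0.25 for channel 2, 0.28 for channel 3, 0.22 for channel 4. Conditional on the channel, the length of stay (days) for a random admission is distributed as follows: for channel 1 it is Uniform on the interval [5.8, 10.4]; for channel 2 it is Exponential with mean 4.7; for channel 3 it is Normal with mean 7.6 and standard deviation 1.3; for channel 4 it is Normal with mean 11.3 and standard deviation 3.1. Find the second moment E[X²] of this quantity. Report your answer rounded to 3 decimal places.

74.740

For each component E[X²] = Var + (mean)², giving 1: 67.3733; 2: 44.18; 3: 59.45; 4: 137.3.
Overall E[X²] = 0.25·67.3733 + 0.25·44.18 + 0.28·59.45 + 0.22·137.3 = 74.7403.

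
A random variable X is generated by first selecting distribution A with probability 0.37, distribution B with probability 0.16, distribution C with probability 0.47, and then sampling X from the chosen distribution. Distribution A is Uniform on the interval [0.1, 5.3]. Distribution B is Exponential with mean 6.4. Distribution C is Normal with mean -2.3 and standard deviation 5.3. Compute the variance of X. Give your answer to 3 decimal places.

31.439

Per component, A: μ=2.7, E[X²]=9.54333; B: μ=6.4, E[X²]=81.92; C: μ=-2.3, E[X²]=33.38.
E[X] = 0.37·2.7 + 0.16·6.4 + 0.47·-2.3 = 0.942.
E[X²] = 0.37·9.54333 + 0.16·81.92 + 0.47·33.38 = 32.3268.
Var(X) = E[X²] − (E[X])² = 32.3268 − 0.887364 = 31.4395.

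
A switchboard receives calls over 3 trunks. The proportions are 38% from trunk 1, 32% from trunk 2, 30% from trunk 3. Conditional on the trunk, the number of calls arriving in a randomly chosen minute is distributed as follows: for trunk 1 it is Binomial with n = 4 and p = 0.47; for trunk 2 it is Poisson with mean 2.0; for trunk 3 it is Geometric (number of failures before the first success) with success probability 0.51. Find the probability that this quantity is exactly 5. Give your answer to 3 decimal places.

Conditional on each trunk, P(X = 5): 1: 0; 2: 0.0360894; 3: 0.0144062.
By total probability, P(X = 5) = 0.38·0 + 0.32·0.0360894 + 0.3·0.0144062 = 0.0158705.

0.016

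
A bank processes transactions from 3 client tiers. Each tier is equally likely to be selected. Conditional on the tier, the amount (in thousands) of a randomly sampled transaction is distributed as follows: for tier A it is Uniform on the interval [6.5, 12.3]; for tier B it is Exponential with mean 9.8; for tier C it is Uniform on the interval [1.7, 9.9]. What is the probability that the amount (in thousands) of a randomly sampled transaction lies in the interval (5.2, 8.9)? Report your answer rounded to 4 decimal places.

0.3500

Conditional on each tier, P(5.2 < X < 8.9): A: 0.413793; B: 0.18498; C: 0.45122.
By total probability, P(5.2 < X < 8.9) = 0.333333·0.413793 + 0.333333·0.18498 + 0.333333·0.45122 = 0.349998.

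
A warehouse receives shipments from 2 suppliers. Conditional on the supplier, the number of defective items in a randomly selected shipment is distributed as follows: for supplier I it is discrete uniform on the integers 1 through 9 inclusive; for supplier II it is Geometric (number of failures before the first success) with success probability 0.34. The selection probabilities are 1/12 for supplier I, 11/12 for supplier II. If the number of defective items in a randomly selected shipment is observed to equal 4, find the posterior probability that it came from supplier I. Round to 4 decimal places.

Likelihoods P(X=4 | ·): I: 0.111111; II: 0.0645141.
Posterior ∝ prior × likelihood. Numerator for I: 0.0833333·0.111111 = 0.00925926.
Normalizing constant: 0.0833333·0.111111 + 0.916667·0.0645141 = 0.0683972.
P(I | observation) = 0.00925926 / 0.0683972 = 0.135375.

0.1354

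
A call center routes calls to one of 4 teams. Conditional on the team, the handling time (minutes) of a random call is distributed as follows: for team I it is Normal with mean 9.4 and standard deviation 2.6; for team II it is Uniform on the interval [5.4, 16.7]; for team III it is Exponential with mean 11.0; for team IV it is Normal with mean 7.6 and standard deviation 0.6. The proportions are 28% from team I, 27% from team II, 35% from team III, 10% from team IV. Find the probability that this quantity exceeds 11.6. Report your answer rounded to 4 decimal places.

0.2994

Conditional on each team, P(X > 11.6): I: 0.198733; II: 0.451327; III: 0.348351; IV: 1.3084e-11.
By total probability, P(X > 11.6) = 0.28·0.198733 + 0.27·0.451327 + 0.35·0.348351 + 0.1·1.3084e-11 = 0.299427.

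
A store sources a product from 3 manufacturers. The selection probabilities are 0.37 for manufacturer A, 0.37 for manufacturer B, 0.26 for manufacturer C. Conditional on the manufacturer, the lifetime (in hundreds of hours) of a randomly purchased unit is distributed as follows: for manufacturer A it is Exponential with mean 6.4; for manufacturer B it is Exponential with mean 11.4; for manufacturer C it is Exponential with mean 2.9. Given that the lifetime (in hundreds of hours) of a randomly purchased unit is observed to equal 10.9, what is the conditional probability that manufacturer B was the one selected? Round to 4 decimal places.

Likelihoods f(10.9 | ·): A: 0.0284552; B: 0.033717; C: 0.00803996.
Posterior ∝ prior × likelihood. Numerator for B: 0.37·0.033717 = 0.0124753.
Normalizing constant: 0.37·0.0284552 + 0.37·0.033717 + 0.26·0.00803996 = 0.0250941.
P(B | observation) = 0.0124753 / 0.0250941 = 0.49714.

0.4971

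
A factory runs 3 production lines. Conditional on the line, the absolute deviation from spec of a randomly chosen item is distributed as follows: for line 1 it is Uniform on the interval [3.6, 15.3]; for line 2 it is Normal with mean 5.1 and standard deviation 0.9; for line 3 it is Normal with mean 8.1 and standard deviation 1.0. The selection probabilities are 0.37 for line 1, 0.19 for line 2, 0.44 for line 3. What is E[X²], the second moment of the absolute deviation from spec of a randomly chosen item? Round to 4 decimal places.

71.6669

For each component E[X²] = Var + (mean)², giving 1: 100.71; 2: 26.82; 3: 66.61.
Overall E[X²] = 0.37·100.71 + 0.19·26.82 + 0.44·66.61 = 71.6669.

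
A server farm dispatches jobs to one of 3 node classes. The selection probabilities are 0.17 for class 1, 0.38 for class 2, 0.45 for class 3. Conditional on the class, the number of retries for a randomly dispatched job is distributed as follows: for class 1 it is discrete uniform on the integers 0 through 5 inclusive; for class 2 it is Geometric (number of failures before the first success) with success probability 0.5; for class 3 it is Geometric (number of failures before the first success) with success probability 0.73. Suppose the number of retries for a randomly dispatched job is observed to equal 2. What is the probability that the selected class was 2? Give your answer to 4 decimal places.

0.4760

Likelihoods P(X=2 | ·): 1: 0.166667; 2: 0.125; 3: 0.053217.
Posterior ∝ prior × likelihood. Numerator for 2: 0.38·0.125 = 0.0475.
Normalizing constant: 0.17·0.166667 + 0.38·0.125 + 0.45·0.053217 = 0.099781.
P(2 | observation) = 0.0475 / 0.099781 = 0.476043.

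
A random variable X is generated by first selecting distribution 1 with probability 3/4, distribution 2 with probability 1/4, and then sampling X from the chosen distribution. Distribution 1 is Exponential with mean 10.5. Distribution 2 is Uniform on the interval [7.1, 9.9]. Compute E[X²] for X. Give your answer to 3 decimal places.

183.601

For each component E[X²] = Var + (mean)², giving 1: 220.5; 2: 72.9033.
Overall E[X²] = 0.75·220.5 + 0.25·72.9033 = 183.601.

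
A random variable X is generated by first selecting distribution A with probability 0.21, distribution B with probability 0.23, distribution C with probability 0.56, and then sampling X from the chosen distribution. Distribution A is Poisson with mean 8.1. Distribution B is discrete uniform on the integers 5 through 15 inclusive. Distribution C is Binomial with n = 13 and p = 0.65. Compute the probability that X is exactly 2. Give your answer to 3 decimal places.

Conditional on each component, P(X = 2): A: 0.0099576; B: 0; C: 0.000318178.
By total probability, P(X = 2) = 0.21·0.0099576 + 0.23·0 + 0.56·0.000318178 = 0.00226928.

0.002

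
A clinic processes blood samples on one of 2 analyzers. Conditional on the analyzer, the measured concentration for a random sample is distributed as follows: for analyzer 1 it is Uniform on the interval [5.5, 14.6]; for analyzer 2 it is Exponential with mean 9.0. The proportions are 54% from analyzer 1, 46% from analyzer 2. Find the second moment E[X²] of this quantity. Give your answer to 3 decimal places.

For each component E[X²] = Var + (mean)², giving 1: 107.903; 2: 162.
Overall E[X²] = 0.54·107.903 + 0.46·162 = 132.788.

132.788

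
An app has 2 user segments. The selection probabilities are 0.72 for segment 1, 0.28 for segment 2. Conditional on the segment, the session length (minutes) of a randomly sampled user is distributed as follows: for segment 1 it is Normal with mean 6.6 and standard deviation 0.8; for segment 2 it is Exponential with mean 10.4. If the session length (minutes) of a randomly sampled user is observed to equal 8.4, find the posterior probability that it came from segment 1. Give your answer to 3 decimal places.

Likelihoods f(8.4 | ·): 1: 0.0396746; 2: 0.0428736.
Posterior ∝ prior × likelihood. Numerator for 1: 0.72·0.0396746 = 0.0285657.
Normalizing constant: 0.72·0.0396746 + 0.28·0.0428736 = 0.0405703.
P(1 | observation) = 0.0285657 / 0.0405703 = 0.704103.

0.704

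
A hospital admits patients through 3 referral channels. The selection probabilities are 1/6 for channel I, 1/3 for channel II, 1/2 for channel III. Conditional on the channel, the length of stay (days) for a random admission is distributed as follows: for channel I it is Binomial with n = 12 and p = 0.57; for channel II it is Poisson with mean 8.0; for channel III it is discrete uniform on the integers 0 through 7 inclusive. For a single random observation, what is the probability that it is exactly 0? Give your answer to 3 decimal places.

Conditional on each channel, P(X = 0): I: 3.99596e-05; II: 0.000335463; III: 0.125.
By total probability, P(X = 0) = 0.166667·3.99596e-05 + 0.333333·0.000335463 + 0.5·0.125 = 0.0626185.

0.063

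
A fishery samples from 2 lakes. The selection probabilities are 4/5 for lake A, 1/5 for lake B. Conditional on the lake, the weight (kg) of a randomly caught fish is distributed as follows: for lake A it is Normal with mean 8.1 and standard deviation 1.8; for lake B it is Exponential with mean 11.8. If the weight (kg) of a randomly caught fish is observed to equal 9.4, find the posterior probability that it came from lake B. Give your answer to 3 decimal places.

0.053

Likelihoods f(9.4 | ·): A: 0.170755; B: 0.038208.
Posterior ∝ prior × likelihood. Numerator for B: 0.2·0.038208 = 0.00764161.
Normalizing constant: 0.8·0.170755 + 0.2·0.038208 = 0.144245.
P(B | observation) = 0.00764161 / 0.144245 = 0.0529765.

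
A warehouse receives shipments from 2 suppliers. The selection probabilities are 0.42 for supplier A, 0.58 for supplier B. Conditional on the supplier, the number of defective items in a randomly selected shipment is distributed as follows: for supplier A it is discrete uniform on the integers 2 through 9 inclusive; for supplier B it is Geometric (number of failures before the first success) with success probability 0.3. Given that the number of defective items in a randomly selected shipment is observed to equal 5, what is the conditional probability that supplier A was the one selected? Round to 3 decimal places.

Likelihoods P(X=5 | ·): A: 0.125; B: 0.050421.
Posterior ∝ prior × likelihood. Numerator for A: 0.42·0.125 = 0.0525.
Normalizing constant: 0.42·0.125 + 0.58·0.050421 = 0.0817442.
P(A | observation) = 0.0525 / 0.0817442 = 0.642248.

0.642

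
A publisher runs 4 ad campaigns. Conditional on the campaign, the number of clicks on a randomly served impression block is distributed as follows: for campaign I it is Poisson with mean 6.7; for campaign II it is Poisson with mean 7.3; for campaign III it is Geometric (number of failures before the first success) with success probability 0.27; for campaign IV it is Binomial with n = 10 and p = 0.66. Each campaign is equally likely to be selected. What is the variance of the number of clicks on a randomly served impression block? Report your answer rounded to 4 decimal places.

9.8855

Per component, I: μ=6.7, E[X²]=51.59; II: μ=7.3, E[X²]=60.59; III: μ=2.7037, E[X²]=17.3237; IV: μ=6.6, E[X²]=45.804.
E[X] = 0.25·6.7 + 0.25·7.3 + 0.25·2.7037 + 0.25·6.6 = 5.82593.
E[X²] = 0.25·51.59 + 0.25·60.59 + 0.25·17.3237 + 0.25·45.804 = 43.8269.
Var(X) = E[X²] − (E[X])² = 43.8269 − 33.9414 = 9.88552.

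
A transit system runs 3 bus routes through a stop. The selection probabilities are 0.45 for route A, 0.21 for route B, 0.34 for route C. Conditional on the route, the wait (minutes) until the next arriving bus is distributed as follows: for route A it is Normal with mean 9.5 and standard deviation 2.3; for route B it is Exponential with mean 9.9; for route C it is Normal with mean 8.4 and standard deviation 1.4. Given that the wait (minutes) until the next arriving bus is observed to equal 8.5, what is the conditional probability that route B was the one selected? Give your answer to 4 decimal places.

Likelihoods f(8.5 | ·): A: 0.15781; B: 0.0428041; C: 0.284233.
Posterior ∝ prior × likelihood. Numerator for B: 0.21·0.0428041 = 0.00898887.
Normalizing constant: 0.45·0.15781 + 0.21·0.0428041 + 0.34·0.284233 = 0.176642.
P(B | observation) = 0.00898887 / 0.176642 = 0.0508874.

0.0509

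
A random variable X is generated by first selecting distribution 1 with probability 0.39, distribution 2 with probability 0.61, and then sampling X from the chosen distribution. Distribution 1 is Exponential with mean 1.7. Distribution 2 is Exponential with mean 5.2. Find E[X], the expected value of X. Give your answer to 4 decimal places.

Component means — 1: 1.7; 2: 5.2.
E[X] = 0.39·1.7 + 0.61·5.2 = 3.835.

3.8350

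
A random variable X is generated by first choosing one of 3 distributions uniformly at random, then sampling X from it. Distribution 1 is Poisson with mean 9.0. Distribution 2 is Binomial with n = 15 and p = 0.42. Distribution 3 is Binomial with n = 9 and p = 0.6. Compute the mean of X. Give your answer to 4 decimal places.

6.9000

Component means — 1: 9; 2: 6.3; 3: 5.4.
E[X] = 0.333333·9 + 0.333333·6.3 + 0.333333·5.4 = 6.9.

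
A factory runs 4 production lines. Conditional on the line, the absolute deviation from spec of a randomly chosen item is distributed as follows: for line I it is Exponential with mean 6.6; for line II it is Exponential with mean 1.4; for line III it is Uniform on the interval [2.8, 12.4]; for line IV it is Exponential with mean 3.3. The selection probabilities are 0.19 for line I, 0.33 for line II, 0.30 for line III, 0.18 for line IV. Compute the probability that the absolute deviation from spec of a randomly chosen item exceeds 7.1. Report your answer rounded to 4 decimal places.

Conditional on each line, P(X > 7.1): I: 0.341039; II: 0.00627345; III: 0.552083; IV: 0.116308.
By total probability, P(X > 7.1) = 0.19·0.341039 + 0.33·0.00627345 + 0.3·0.552083 + 0.18·0.116308 = 0.253428.

0.2534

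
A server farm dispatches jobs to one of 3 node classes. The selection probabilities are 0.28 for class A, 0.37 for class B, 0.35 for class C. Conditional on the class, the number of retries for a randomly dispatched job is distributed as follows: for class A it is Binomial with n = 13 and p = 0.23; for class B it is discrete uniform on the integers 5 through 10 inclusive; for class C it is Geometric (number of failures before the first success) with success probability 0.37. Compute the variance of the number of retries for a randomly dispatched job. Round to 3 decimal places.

9.956

Per component, A: μ=2.99, E[X²]=11.2424; B: μ=7.5, E[X²]=59.1667; C: μ=1.7027, E[X²]=7.5011.
E[X] = 0.28·2.99 + 0.37·7.5 + 0.35·1.7027 = 4.20815.
E[X²] = 0.28·11.2424 + 0.37·59.1667 + 0.35·7.5011 = 27.6649.
Var(X) = E[X²] − (E[X])² = 27.6649 − 17.7085 = 9.95643.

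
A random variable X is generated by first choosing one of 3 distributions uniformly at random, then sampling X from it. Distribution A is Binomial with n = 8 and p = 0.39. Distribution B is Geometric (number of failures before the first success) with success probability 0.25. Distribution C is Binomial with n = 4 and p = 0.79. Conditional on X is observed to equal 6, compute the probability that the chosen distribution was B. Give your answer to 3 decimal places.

Likelihoods P(X=6 | ·): A: 0.0366611; B: 0.0444946; C: 0.
Posterior ∝ prior × likelihood. Numerator for B: 0.333333·0.0444946 = 0.0148315.
Normalizing constant: 0.333333·0.0366611 + 0.333333·0.0444946 + 0.333333·0 = 0.0270519.
P(B | observation) = 0.0148315 / 0.0270519 = 0.548262.

0.548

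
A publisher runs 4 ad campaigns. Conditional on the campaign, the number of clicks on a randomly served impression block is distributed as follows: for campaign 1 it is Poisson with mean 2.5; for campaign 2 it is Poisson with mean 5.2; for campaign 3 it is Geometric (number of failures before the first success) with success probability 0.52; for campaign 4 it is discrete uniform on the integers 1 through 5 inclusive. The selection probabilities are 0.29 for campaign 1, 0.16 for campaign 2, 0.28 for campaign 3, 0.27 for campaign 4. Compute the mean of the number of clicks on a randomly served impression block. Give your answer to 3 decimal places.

Component means — 1: 2.5; 2: 5.2; 3: 0.923077; 4: 3.
E[X] = 0.29·2.5 + 0.16·5.2 + 0.28·0.923077 + 0.27·3 = 2.62546.

2.625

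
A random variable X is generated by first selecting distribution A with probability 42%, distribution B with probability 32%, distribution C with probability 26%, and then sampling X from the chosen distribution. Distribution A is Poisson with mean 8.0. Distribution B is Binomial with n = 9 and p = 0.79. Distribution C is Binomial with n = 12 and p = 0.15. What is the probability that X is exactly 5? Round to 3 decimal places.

0.068

Conditional on each component, P(X = 5): A: 0.0916037; B: 0.0754021; C: 0.0192803.
By total probability, P(X = 5) = 0.42·0.0916037 + 0.32·0.0754021 + 0.26·0.0192803 = 0.0676151.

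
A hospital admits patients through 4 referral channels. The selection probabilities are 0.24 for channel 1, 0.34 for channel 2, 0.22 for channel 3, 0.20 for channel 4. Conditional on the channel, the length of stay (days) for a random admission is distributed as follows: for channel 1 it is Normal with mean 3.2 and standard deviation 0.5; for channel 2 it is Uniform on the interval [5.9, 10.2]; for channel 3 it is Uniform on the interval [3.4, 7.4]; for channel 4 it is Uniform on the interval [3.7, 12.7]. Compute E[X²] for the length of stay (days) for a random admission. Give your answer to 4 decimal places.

46.5809

For each component E[X²] = Var + (mean)², giving 1: 10.49; 2: 66.3433; 3: 30.4933; 4: 73.99.
Overall E[X²] = 0.24·10.49 + 0.34·66.3433 + 0.22·30.4933 + 0.2·73.99 = 46.5809.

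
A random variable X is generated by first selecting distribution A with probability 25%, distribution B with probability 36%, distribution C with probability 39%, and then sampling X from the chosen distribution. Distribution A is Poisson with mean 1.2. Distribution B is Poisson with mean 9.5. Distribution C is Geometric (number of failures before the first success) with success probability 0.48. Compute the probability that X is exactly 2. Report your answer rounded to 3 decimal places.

Conditional on each component, P(X = 2): A: 0.21686; B: 0.00337769; C: 0.129792.
By total probability, P(X = 2) = 0.25·0.21686 + 0.36·0.00337769 + 0.39·0.129792 = 0.10605.

0.106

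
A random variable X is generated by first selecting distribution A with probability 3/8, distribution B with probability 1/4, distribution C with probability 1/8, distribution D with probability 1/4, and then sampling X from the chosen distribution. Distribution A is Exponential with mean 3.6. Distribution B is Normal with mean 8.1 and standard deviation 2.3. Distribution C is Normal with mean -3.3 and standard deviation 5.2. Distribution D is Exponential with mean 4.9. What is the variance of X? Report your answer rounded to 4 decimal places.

Per component, A: μ=3.6, E[X²]=25.92; B: μ=8.1, E[X²]=70.9; C: μ=-3.3, E[X²]=37.93; D: μ=4.9, E[X²]=48.02.
E[X] = 0.375·3.6 + 0.25·8.1 + 0.125·-3.3 + 0.25·4.9 = 4.1875.
E[X²] = 0.375·25.92 + 0.25·70.9 + 0.125·37.93 + 0.25·48.02 = 44.1913.
Var(X) = E[X²] − (E[X])² = 44.1913 − 17.5352 = 26.6561.

26.6561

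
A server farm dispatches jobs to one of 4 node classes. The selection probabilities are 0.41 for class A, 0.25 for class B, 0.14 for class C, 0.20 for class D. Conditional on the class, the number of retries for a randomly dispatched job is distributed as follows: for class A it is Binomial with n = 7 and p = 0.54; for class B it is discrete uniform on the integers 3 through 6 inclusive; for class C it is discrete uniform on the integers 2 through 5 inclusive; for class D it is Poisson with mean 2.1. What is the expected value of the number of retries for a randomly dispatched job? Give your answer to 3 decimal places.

3.585

Component means — A: 3.78; B: 4.5; C: 3.5; D: 2.1.
E[X] = 0.41·3.78 + 0.25·4.5 + 0.14·3.5 + 0.2·2.1 = 3.5848.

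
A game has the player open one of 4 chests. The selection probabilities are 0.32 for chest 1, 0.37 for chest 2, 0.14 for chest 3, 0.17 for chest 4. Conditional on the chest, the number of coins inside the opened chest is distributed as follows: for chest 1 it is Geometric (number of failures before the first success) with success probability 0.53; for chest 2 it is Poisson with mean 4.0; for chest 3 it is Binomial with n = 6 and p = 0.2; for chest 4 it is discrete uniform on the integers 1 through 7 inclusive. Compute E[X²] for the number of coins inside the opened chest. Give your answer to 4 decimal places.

For each component E[X²] = Var + (mean)², giving 1: 2.45959; 2: 20; 3: 2.4; 4: 20.
Overall E[X²] = 0.32·2.45959 + 0.37·20 + 0.14·2.4 + 0.17·20 = 11.9231.

11.9231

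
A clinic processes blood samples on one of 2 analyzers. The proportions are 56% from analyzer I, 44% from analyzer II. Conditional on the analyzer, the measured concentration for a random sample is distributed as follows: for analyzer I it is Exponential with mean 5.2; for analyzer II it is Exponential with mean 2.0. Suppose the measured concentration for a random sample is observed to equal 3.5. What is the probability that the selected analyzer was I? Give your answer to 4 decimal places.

0.5897

Likelihoods f(3.5 | ·): I: 0.0981032; II: 0.086887.
Posterior ∝ prior × likelihood. Numerator for I: 0.56·0.0981032 = 0.0549378.
Normalizing constant: 0.56·0.0981032 + 0.44·0.086887 = 0.093168.
P(I | observation) = 0.0549378 / 0.093168 = 0.589663.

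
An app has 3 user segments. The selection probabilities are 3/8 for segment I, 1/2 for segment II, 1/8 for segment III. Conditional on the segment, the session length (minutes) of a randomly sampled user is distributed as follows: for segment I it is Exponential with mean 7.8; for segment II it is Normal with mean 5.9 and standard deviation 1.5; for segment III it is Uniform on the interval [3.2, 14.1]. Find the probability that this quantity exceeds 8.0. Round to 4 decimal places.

Conditional on each segment, P(X > 8.0): I: 0.358567; II: 0.0807567; III: 0.559633.
By total probability, P(X > 8.0) = 0.375·0.358567 + 0.5·0.0807567 + 0.125·0.559633 = 0.244795.

0.2448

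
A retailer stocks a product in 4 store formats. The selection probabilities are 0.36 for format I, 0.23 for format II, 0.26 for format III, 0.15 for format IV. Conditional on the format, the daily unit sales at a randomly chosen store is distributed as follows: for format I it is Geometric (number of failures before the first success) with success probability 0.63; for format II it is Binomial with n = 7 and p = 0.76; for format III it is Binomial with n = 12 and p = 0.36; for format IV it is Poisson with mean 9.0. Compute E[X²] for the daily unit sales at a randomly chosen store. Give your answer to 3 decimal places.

26.334

For each component E[X²] = Var + (mean)², giving I: 1.27715; II: 29.5792; III: 21.4272; IV: 90.
Overall E[X²] = 0.36·1.27715 + 0.23·29.5792 + 0.26·21.4272 + 0.15·90 = 26.3341.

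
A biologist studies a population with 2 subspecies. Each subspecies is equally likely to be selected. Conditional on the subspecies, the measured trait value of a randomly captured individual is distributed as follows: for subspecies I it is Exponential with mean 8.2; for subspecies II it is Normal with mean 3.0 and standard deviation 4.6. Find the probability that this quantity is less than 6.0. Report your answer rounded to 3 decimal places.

Conditional on each subspecies, P(X < 6.0): I: 0.518913; II: 0.742856.
By total probability, P(X < 6.0) = 0.5·0.518913 + 0.5·0.742856 = 0.630884.

0.631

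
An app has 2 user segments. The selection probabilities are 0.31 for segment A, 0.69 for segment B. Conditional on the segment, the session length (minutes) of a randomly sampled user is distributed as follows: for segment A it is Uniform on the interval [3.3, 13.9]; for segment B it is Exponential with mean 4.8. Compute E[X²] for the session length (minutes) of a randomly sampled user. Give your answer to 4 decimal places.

For each component E[X²] = Var + (mean)², giving A: 83.3233; B: 46.08.
Overall E[X²] = 0.31·83.3233 + 0.69·46.08 = 57.6254.

57.6254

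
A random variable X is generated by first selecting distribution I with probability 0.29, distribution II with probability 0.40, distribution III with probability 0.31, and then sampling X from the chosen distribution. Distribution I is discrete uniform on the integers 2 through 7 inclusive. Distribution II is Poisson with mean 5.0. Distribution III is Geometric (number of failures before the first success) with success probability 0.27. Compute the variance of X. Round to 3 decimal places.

6.923

Per component, I: μ=4.5, E[X²]=23.1667; II: μ=5, E[X²]=30; III: μ=2.7037, E[X²]=17.3237.
E[X] = 0.29·4.5 + 0.4·5 + 0.31·2.7037 = 4.14315.
E[X²] = 0.29·23.1667 + 0.4·30 + 0.31·17.3237 = 24.0887.
Var(X) = E[X²] − (E[X])² = 24.0887 − 17.1657 = 6.92301.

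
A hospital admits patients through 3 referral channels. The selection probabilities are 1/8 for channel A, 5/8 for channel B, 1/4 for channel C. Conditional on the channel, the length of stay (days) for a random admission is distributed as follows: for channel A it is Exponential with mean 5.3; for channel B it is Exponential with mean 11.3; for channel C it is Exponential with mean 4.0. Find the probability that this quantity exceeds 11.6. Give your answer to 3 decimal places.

Conditional on each channel, P(X > 11.6): A: 0.112065; B: 0.358241; C: 0.0550232.
By total probability, P(X > 11.6) = 0.125·0.112065 + 0.625·0.358241 + 0.25·0.0550232 = 0.251665.

0.252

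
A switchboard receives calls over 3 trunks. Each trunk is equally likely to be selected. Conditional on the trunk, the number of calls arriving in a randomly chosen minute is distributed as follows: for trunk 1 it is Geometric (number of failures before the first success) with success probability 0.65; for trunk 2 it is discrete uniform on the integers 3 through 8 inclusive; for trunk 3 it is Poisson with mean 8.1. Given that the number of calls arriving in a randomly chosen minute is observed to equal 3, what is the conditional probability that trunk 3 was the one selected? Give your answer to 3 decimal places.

Likelihoods P(X=3 | ·): 1: 0.0278687; 2: 0.166667; 3: 0.0268855.
Posterior ∝ prior × likelihood. Numerator for 3: 0.333333·0.0268855 = 0.00896184.
Normalizing constant: 0.333333·0.0278687 + 0.333333·0.166667 + 0.333333·0.0268855 = 0.073807.
P(3 | observation) = 0.00896184 / 0.073807 = 0.121423.

0.121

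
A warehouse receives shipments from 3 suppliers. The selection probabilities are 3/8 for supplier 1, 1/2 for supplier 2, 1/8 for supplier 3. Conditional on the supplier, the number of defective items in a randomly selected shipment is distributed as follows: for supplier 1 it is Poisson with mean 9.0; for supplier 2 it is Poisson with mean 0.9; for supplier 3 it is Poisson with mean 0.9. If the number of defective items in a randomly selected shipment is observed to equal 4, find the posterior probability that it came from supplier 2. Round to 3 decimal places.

Likelihoods P(X=4 | ·): 1: 0.0337372; 2: 0.0111146; 3: 0.0111146.
Posterior ∝ prior × likelihood. Numerator for 2: 0.5·0.0111146 = 0.0055573.
Normalizing constant: 0.375·0.0337372 + 0.5·0.0111146 + 0.125·0.0111146 = 0.0195981.
P(2 | observation) = 0.0055573 / 0.0195981 = 0.283564.

0.284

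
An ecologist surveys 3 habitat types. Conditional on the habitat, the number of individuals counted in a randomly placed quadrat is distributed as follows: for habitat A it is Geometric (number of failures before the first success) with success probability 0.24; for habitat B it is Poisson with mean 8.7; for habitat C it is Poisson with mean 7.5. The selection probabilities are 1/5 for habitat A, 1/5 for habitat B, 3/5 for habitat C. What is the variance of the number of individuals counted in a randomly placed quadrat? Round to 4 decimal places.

12.5297

Per component, A: μ=3.16667, E[X²]=23.2222; B: μ=8.7, E[X²]=84.39; C: μ=7.5, E[X²]=63.75.
E[X] = 0.2·3.16667 + 0.2·8.7 + 0.6·7.5 = 6.87333.
E[X²] = 0.2·23.2222 + 0.2·84.39 + 0.6·63.75 = 59.7724.
Var(X) = E[X²] − (E[X])² = 59.7724 − 47.2427 = 12.5297.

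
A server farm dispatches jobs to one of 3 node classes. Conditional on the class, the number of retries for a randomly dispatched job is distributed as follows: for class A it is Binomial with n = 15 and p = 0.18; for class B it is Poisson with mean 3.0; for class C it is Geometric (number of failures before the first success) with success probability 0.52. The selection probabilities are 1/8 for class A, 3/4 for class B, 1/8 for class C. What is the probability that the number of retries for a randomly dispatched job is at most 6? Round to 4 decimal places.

0.9729

Conditional on each class, P(X ≤ 6): A: 0.989833; B: 0.966491; C: 0.994129.
By total probability, P(X ≤ 6) = 0.125·0.989833 + 0.75·0.966491 + 0.125·0.994129 = 0.972864.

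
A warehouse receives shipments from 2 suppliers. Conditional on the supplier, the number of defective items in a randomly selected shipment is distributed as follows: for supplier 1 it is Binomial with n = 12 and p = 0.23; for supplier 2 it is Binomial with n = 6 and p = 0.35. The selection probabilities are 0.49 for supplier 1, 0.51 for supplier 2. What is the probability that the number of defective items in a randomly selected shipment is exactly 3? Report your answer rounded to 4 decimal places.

0.2449

Conditional on each supplier, P(X = 3): 1: 0.254696; 2: 0.235491.
By total probability, P(X = 3) = 0.49·0.254696 + 0.51·0.235491 = 0.244902.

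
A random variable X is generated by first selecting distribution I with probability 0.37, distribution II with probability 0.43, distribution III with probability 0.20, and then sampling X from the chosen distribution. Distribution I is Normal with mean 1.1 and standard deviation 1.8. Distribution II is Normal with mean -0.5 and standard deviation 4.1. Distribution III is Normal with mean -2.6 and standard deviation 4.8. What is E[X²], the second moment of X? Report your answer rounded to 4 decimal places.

For each component E[X²] = Var + (mean)², giving I: 4.45; II: 17.06; III: 29.8.
Overall E[X²] = 0.37·4.45 + 0.43·17.06 + 0.2·29.8 = 14.9423.

14.9423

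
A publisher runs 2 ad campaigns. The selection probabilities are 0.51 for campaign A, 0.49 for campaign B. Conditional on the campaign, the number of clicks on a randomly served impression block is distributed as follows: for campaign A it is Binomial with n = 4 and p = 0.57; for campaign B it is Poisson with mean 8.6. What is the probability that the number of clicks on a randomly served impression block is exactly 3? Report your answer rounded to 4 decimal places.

Conditional on each campaign, P(X = 3): A: 0.318532; B: 0.0195169.
By total probability, P(X = 3) = 0.51·0.318532 + 0.49·0.0195169 = 0.172015.

0.1720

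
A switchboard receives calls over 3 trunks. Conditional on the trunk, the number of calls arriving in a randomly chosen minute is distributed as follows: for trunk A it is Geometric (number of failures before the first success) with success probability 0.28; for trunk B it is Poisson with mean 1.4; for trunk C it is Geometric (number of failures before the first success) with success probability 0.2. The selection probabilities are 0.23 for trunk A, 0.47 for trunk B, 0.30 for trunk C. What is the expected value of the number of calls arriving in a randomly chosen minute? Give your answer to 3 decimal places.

2.449

Component means — A: 2.57143; B: 1.4; C: 4.
E[X] = 0.23·2.57143 + 0.47·1.4 + 0.3·4 = 2.44943.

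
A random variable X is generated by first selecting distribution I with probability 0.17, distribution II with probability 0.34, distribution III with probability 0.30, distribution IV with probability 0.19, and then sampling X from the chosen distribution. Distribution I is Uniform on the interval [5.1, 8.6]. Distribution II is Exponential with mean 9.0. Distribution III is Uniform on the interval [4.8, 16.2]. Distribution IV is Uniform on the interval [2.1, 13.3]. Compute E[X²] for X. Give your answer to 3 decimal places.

112.806

For each component E[X²] = Var + (mean)², giving I: 47.9433; II: 162; III: 121.08; IV: 69.7433.
Overall E[X²] = 0.17·47.9433 + 0.34·162 + 0.3·121.08 + 0.19·69.7433 = 112.806.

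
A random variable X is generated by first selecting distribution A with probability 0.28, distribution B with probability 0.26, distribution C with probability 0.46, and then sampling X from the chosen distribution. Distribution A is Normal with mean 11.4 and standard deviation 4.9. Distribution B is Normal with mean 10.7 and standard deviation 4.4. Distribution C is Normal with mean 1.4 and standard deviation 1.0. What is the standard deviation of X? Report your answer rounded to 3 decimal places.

Per component, A: μ=11.4, E[X²]=153.97; B: μ=10.7, E[X²]=133.85; C: μ=1.4, E[X²]=2.96.
E[X] = 0.28·11.4 + 0.26·10.7 + 0.46·1.4 = 6.618.
E[X²] = 0.28·153.97 + 0.26·133.85 + 0.46·2.96 = 79.2742.
Var(X) = E[X²] − (E[X])² = 79.2742 − 43.7979 = 35.4763.
SD(X) = √35.4763 = 5.9562.

5.956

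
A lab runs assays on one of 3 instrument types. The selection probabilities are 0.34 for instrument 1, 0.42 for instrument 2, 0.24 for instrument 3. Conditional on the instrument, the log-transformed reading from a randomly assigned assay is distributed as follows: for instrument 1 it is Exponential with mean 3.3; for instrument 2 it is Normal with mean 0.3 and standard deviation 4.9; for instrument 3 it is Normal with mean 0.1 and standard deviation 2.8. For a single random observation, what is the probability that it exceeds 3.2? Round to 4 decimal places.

0.2774

Conditional on each instrument, P(X > 3.2): 1: 0.379198; 2: 0.27698; 3: 0.134116.
By total probability, P(X > 3.2) = 0.34·0.379198 + 0.42·0.27698 + 0.24·0.134116 = 0.277447.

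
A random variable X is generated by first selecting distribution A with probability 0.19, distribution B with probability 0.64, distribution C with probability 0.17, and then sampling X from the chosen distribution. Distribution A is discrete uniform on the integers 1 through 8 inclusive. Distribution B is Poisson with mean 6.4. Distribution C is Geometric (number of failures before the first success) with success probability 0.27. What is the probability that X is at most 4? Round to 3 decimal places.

0.380

Conditional on each component, P(X ≤ 4): A: 0.5; B: 0.23507; C: 0.792693.
By total probability, P(X ≤ 4) = 0.19·0.5 + 0.64·0.23507 + 0.17·0.792693 = 0.380203.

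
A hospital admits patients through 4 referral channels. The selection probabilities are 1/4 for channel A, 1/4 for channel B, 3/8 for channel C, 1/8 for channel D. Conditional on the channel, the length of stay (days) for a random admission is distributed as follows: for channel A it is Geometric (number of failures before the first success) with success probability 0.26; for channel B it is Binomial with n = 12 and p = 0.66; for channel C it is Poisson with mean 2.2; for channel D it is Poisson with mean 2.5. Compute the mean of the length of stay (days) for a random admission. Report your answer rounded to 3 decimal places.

3.829

Component means — A: 2.84615; B: 7.92; C: 2.2; D: 2.5.
E[X] = 0.25·2.84615 + 0.25·7.92 + 0.375·2.2 + 0.125·2.5 = 3.82904.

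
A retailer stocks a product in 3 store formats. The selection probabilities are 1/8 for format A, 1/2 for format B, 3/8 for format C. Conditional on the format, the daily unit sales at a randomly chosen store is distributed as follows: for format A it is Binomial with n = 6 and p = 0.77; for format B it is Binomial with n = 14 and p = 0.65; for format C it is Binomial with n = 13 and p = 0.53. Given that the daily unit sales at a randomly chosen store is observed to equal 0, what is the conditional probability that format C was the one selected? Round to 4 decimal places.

0.5225

Likelihoods P(X=0 | ·): A: 0.000148036; B: 4.13955e-07; C: 5.461e-05.
Posterior ∝ prior × likelihood. Numerator for C: 0.375·5.461e-05 = 2.04787e-05.
Normalizing constant: 0.125·0.000148036 + 0.5·4.13955e-07 + 0.375·5.461e-05 = 3.91902e-05.
P(C | observation) = 2.04787e-05 / 3.91902e-05 = 0.522548.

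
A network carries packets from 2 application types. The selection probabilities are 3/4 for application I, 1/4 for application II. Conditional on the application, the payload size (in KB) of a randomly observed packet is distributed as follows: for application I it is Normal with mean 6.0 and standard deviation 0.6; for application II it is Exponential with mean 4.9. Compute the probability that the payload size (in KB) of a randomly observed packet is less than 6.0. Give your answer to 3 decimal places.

0.552

Conditional on each application, P(X < 6.0): I: 0.5; II: 0.706092.
By total probability, P(X < 6.0) = 0.75·0.5 + 0.25·0.706092 = 0.551523.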